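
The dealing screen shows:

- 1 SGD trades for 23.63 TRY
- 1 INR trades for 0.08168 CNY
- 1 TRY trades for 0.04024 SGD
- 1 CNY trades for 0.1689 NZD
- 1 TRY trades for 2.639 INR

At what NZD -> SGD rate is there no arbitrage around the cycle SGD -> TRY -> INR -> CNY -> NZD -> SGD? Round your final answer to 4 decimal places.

1.1624

Known legs of the cycle: 23.63 × 2.639 × 0.08168 × 0.1689 = 0.86029716254664
For no arbitrage the full-cycle product must be 1, so the missing rate is 1 / 0.86029716254664 ≈ 1.162389.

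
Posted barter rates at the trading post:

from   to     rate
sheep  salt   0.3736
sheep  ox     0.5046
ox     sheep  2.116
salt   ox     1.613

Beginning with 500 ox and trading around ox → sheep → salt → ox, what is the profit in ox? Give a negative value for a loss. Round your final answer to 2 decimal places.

500 ox × 2.116 = 1058 sheep
1058 sheep × 0.3736 = 395.2688 salt
395.2688 salt × 1.613 = 637.5685744 ox
Net change: 637.5685744 − 500 = 137.5685744 ox

137.57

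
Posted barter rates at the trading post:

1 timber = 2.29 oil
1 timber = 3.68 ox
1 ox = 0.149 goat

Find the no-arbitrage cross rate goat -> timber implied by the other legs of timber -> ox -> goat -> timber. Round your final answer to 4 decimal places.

Known legs of the cycle: 3.68 × 0.149 = 0.54832
For no arbitrage the full-cycle product must be 1, so the missing rate is 1 / 0.54832 ≈ 1.823753.

1.8238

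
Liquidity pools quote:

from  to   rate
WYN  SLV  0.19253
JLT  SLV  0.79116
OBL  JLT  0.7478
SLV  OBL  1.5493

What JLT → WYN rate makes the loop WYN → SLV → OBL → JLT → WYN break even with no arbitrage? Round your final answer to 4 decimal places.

Known legs of the cycle: 0.19253 × 1.5493 × 0.7478 = 0.2230588159462
For no arbitrage the full-cycle product must be 1, so the missing rate is 1 / 0.2230588159462 ≈ 4.483123.

4.4831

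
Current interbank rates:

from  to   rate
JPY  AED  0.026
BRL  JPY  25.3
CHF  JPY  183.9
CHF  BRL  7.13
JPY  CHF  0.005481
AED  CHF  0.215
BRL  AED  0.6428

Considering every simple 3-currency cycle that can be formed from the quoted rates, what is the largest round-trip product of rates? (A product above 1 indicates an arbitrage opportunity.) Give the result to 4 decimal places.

AED→CHF→JPY→AED: 0.215 × 183.9 × 0.026 = 1.02800
CHF→BRL→JPY→CHF: 7.13 × 25.3 × 0.005481 = 0.98871
AED→CHF→BRL→AED: 0.215 × 7.13 × 0.6428 = 0.98538
Maximum is AED→CHF→JPY→AED at 1.0280; arbitrage exists.

1.0280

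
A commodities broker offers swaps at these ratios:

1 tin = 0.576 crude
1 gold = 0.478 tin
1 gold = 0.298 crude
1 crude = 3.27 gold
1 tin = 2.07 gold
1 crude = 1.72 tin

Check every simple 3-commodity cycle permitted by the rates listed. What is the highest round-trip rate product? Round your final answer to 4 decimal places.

gold→crude→tin→gold: 0.298 × 1.72 × 2.07 = 1.06100
gold→tin→crude→gold: 0.478 × 0.576 × 3.27 = 0.90032
Maximum is gold→crude→tin→gold at 1.0610; arbitrage exists.

1.0610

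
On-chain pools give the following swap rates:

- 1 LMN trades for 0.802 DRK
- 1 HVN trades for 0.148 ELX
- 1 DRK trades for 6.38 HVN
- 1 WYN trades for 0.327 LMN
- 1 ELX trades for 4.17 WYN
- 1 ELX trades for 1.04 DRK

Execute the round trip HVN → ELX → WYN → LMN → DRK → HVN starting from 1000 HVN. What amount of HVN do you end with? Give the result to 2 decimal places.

1000 HVN × 0.148 = 148 ELX
148 ELX × 4.17 = 617.16 WYN
617.16 WYN × 0.327 = 201.81132 LMN
201.81132 LMN × 0.802 = 161.85267864 DRK
161.85267864 DRK × 6.38 = 1032.6200897232 HVN

1032.62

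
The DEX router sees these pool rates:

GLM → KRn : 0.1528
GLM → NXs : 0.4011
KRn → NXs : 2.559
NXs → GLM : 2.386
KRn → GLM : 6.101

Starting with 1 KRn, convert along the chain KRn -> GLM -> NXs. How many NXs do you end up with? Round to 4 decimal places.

2.4471

1 KRn × 6.101 = 6.101 GLM
6.101 GLM × 0.4011 = 2.4471111 NXs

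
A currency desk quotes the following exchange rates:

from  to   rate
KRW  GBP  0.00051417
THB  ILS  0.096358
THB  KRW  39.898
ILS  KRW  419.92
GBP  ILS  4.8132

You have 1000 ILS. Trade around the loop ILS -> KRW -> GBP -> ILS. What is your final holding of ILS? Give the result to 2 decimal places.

1000 ILS × 419.92 = 419920 KRW
419920 KRW × 0.00051417 = 215.9102664 GBP
215.9102664 GBP × 4.8132 = 1039.21929423648 ILS

1039.22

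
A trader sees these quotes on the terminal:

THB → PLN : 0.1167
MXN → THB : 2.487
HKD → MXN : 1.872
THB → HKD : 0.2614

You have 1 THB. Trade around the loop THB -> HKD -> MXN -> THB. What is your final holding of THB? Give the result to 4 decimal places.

1.2170

1 THB × 0.2614 = 0.2614 HKD
0.2614 HKD × 1.872 = 0.4893408 MXN
0.4893408 MXN × 2.487 = 1.2169905696 THB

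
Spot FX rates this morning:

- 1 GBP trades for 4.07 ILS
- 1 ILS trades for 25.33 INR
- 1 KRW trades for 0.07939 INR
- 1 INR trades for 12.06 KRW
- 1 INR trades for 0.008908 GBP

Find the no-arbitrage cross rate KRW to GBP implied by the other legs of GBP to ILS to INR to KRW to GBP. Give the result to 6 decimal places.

0.000804

Known legs of the cycle: 4.07 × 25.33 × 12.06 = 1243.302786
For no arbitrage the full-cycle product must be 1, so the missing rate is 1 / 1243.302786 ≈ 0.00080431.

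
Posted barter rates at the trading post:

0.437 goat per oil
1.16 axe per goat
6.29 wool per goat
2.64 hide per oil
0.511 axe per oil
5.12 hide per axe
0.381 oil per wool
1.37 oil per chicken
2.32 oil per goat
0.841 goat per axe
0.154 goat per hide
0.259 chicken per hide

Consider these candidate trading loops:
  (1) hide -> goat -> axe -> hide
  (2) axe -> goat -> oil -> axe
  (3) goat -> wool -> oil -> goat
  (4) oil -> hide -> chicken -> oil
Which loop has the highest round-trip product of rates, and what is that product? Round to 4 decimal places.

1.0473

(1) 0.154 × 1.16 × 5.12 = 0.91464
(2) 0.841 × 2.32 × 0.511 = 0.99702
(3) 6.29 × 0.381 × 0.437 = 1.04727
(4) 2.64 × 0.259 × 1.37 = 0.93675
Highest is cycle (3) at 1.0473 (>1, arbitrage).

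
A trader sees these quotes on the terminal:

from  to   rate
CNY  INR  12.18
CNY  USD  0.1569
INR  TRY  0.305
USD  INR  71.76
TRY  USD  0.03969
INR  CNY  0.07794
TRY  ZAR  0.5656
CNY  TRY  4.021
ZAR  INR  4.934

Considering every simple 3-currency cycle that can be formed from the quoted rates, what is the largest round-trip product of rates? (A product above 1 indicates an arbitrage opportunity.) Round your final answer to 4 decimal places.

0.8775

CNY→USD→INR→CNY: 0.1569 × 71.76 × 0.07794 = 0.87754
INR→TRY→USD→INR: 0.305 × 0.03969 × 71.76 = 0.86869
INR→TRY→ZAR→INR: 0.305 × 0.5656 × 4.934 = 0.85115
Maximum is CNY→USD→INR→CNY at 0.8775; no arbitrage — every cycle loses value.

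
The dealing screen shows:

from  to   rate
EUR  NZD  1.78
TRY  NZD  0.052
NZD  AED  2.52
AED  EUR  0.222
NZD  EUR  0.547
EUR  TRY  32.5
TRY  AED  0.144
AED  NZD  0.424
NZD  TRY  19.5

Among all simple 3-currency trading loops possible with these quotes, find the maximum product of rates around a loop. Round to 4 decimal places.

1.1906

TRY→AED→NZD→TRY: 0.144 × 0.424 × 19.5 = 1.19059
TRY→AED→EUR→TRY: 0.144 × 0.222 × 32.5 = 1.03896
EUR→NZD→AED→EUR: 1.78 × 2.52 × 0.222 = 0.99580
TRY→NZD→EUR→TRY: 0.052 × 0.547 × 32.5 = 0.92443
Maximum is TRY→AED→NZD→TRY at 1.1906; arbitrage exists.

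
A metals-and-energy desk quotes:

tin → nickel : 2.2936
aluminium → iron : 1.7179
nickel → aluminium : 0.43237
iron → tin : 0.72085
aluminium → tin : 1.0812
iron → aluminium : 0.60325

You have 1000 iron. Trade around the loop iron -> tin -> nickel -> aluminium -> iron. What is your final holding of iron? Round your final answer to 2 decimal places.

1000 iron × 0.72085 = 720.85 tin
720.85 tin × 2.2936 = 1653.34156 nickel
1653.34156 nickel × 0.43237 = 714.8552902972 aluminium
714.8552902972 aluminium × 1.7179 = 1228.04990320155988 iron

1228.05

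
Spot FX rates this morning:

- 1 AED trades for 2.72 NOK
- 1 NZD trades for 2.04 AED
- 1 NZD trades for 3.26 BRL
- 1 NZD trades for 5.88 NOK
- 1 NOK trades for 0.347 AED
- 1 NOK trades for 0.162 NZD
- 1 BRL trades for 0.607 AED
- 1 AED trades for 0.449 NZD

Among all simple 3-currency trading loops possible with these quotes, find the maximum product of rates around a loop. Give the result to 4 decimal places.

0.9161

NOK→AED→NZD→NOK: 0.347 × 0.449 × 5.88 = 0.91612
NOK→NZD→AED→NOK: 0.162 × 2.04 × 2.72 = 0.89891
NZD→BRL→AED→NZD: 3.26 × 0.607 × 0.449 = 0.88849
Maximum is NOK→AED→NZD→NOK at 0.9161; no arbitrage — every cycle loses value.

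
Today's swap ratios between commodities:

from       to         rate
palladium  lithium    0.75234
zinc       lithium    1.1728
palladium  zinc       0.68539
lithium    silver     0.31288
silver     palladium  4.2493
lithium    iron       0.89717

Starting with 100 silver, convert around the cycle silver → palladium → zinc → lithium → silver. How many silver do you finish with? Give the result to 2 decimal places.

100 silver × 4.2493 = 424.93 palladium
424.93 palladium × 0.68539 = 291.2427727 zinc
291.2427727 zinc × 1.1728 = 341.56952382256 lithium
341.56952382256 lithium × 0.31288 = 106.8702726136025728 silver

106.87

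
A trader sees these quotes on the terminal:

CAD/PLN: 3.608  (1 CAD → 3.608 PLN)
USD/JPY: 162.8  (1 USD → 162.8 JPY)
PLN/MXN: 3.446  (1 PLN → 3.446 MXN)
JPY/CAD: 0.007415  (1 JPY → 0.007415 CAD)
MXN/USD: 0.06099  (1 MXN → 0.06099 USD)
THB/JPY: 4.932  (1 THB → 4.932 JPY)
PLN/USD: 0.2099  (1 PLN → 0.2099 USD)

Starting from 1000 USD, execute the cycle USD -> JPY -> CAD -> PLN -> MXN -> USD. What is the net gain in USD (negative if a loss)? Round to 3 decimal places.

1000 USD × 162.8 = 162800 JPY
162800 JPY × 0.007415 = 1207.162 CAD
1207.162 CAD × 3.608 = 4355.440496 PLN
4355.440496 PLN × 3.446 = 15008.847949216 MXN
15008.847949216 MXN × 0.06099 = 915.38963642268384 USD
Net change: 915.38963642268384 − 1000 = -84.61036357731616 USD

-84.610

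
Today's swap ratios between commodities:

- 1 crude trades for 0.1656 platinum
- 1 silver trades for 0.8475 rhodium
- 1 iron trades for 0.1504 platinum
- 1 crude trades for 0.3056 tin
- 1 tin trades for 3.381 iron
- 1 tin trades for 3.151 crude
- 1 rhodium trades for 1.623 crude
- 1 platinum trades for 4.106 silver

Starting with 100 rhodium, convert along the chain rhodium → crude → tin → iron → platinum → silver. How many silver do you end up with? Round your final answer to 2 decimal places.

100 rhodium × 1.623 = 162.3 crude
162.3 crude × 0.3056 = 49.59888 tin
49.59888 tin × 3.381 = 167.69381328 iron
167.69381328 iron × 0.1504 = 25.221149517312 platinum
25.221149517312 platinum × 4.106 = 103.558039918083072 silver

103.56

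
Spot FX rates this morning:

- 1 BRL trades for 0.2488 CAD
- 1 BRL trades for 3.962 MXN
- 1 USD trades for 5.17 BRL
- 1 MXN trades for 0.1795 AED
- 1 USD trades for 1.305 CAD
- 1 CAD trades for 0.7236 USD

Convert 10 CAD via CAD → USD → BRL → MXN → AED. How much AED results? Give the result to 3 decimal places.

10 CAD × 0.7236 = 7.236 USD
7.236 USD × 5.17 = 37.41012 BRL
37.41012 BRL × 3.962 = 148.21889544 MXN
148.21889544 MXN × 0.1795 = 26.60529173148 AED

26.605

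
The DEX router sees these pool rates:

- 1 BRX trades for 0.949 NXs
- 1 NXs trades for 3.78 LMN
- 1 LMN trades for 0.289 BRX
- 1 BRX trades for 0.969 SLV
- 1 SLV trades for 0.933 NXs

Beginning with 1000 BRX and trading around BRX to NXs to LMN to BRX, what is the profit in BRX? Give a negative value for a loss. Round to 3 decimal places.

36.707

1000 BRX × 0.949 = 949 NXs
949 NXs × 3.78 = 3587.22 LMN
3587.22 LMN × 0.289 = 1036.70658 BRX
Net change: 1036.70658 − 1000 = 36.70658 BRX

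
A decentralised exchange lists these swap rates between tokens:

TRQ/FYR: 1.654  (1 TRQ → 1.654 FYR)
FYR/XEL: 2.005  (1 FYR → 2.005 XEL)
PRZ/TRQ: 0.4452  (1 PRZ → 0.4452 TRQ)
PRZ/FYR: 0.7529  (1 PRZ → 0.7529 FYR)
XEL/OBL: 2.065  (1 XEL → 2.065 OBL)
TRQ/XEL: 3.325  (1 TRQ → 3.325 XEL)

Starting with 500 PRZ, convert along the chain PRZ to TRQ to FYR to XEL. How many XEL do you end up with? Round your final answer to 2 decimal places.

738.20

500 PRZ × 0.4452 = 222.6 TRQ
222.6 TRQ × 1.654 = 368.1804 FYR
368.1804 FYR × 2.005 = 738.201702 XEL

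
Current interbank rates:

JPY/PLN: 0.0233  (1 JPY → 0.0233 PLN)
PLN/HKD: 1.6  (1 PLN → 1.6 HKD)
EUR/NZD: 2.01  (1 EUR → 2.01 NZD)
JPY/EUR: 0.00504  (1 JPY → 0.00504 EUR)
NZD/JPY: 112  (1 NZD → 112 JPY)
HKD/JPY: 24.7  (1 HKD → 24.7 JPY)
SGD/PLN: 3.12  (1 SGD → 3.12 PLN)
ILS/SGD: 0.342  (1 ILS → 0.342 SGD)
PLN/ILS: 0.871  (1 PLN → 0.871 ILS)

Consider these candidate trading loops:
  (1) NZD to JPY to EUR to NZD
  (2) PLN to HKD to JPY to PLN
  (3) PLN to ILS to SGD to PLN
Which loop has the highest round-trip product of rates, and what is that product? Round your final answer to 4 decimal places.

1.1346

(1) 112 × 0.00504 × 2.01 = 1.13460
(2) 1.6 × 24.7 × 0.0233 = 0.92082
(3) 0.871 × 0.342 × 3.12 = 0.92939
Highest is cycle (1) at 1.1346 (>1, arbitrage).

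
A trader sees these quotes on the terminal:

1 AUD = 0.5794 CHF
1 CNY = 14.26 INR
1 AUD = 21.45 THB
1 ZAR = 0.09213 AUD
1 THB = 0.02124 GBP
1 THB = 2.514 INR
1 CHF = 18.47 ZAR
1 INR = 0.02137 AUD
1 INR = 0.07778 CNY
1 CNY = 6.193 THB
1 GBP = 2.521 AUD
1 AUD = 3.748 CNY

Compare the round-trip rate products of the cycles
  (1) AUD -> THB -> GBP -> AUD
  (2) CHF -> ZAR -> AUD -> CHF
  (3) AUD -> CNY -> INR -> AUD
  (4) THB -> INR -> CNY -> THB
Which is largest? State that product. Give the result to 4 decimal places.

(1) 21.45 × 0.02124 × 2.521 = 1.14856
(2) 18.47 × 0.09213 × 0.5794 = 0.98593
(3) 3.748 × 14.26 × 0.02137 = 1.14215
(4) 2.514 × 0.07778 × 6.193 = 1.21097
Highest is cycle (4) at 1.2110 (>1, arbitrage).

1.2110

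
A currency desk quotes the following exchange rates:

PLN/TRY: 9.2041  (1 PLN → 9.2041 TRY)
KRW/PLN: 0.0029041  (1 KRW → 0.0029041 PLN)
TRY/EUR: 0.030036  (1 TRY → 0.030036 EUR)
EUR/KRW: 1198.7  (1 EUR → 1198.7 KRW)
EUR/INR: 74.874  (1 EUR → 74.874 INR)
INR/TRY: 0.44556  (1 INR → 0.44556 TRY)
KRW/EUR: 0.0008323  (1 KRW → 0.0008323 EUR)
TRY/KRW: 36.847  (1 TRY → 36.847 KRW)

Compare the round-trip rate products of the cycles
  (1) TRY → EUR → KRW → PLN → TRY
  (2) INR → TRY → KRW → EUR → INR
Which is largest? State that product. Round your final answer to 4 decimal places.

(1) 0.030036 × 1198.7 × 0.0029041 × 9.2041 = 0.96238
(2) 0.44556 × 36.847 × 0.0008323 × 74.874 = 1.02310
Highest is cycle (2) at 1.0231 (>1, arbitrage).

1.0231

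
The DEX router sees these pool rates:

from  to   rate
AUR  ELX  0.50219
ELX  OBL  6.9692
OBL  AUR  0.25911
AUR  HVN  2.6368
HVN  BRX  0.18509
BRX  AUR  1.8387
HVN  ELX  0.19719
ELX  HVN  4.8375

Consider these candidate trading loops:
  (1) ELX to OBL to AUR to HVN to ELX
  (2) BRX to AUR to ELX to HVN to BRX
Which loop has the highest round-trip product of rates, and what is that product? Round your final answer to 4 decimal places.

(1) 6.9692 × 0.25911 × 2.6368 × 0.19719 = 0.93892
(2) 1.8387 × 0.50219 × 4.8375 × 0.18509 = 0.82677
Highest is cycle (1) at 0.9389 (≤1, no arbitrage).

0.9389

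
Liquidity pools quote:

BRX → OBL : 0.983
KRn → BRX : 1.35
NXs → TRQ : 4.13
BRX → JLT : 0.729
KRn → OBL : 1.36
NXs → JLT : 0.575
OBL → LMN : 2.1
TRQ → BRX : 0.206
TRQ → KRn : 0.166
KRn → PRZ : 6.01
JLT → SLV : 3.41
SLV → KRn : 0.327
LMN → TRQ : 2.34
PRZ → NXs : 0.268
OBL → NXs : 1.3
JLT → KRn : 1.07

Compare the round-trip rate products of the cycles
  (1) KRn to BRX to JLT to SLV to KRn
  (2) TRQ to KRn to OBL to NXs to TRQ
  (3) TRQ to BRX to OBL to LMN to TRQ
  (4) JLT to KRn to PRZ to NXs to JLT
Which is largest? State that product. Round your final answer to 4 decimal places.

(1) 1.35 × 0.729 × 3.41 × 0.327 = 1.09740
(2) 0.166 × 1.36 × 1.3 × 4.13 = 1.21211
(3) 0.206 × 0.983 × 2.1 × 2.34 = 0.99508
(4) 1.07 × 6.01 × 0.268 × 0.575 = 0.99097
Highest is cycle (2) at 1.2121 (>1, arbitrage).

1.2121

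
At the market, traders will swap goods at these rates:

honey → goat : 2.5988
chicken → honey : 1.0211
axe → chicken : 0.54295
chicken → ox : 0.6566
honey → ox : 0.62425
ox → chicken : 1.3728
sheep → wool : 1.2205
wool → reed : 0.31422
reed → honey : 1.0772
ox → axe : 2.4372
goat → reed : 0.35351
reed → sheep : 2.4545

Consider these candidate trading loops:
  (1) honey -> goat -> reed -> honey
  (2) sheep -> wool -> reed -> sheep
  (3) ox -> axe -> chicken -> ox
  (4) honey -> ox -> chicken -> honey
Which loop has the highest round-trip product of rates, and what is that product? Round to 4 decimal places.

0.9896

(1) 2.5988 × 0.35351 × 1.0772 = 0.98963
(2) 1.2205 × 0.31422 × 2.4545 = 0.94131
(3) 2.4372 × 0.54295 × 0.6566 = 0.86886
(4) 0.62425 × 1.3728 × 1.0211 = 0.87505
Highest is cycle (1) at 0.9896 (≤1, no arbitrage).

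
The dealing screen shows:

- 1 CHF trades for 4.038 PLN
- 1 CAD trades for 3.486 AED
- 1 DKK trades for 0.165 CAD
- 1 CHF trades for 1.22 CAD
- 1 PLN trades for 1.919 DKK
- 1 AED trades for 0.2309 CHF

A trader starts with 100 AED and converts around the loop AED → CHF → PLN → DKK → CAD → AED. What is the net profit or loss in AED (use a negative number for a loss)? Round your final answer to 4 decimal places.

2.9145

100 AED × 0.2309 = 23.09 CHF
23.09 CHF × 4.038 = 93.23742 PLN
93.23742 PLN × 1.919 = 178.92260898 DKK
178.92260898 DKK × 0.165 = 29.5222304817 CAD
29.5222304817 CAD × 3.486 = 102.9144954592062 AED
Net change: 102.9144954592062 − 100 = 2.9144954592062 AED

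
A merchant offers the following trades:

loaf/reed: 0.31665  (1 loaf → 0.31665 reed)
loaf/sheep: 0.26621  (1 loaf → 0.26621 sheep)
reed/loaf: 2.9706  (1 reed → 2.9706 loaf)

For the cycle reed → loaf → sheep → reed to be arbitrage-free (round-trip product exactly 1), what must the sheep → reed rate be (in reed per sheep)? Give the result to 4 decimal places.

Known legs of the cycle: 2.9706 × 0.26621 = 0.790803426
For no arbitrage the full-cycle product must be 1, so the missing rate is 1 / 0.790803426 ≈ 1.264537.

1.2645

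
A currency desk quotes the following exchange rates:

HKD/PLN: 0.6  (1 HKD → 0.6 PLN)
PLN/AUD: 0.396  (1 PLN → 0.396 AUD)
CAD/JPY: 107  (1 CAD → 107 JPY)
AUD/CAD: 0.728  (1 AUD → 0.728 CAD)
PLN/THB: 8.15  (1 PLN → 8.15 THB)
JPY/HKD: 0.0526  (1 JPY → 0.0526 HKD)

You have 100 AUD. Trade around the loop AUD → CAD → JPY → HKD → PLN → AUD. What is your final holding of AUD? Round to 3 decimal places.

100 AUD × 0.728 = 72.8 CAD
72.8 CAD × 107 = 7789.6 JPY
7789.6 JPY × 0.0526 = 409.73296 HKD
409.73296 HKD × 0.6 = 245.839776 PLN
245.839776 PLN × 0.396 = 97.352551296 AUD

97.353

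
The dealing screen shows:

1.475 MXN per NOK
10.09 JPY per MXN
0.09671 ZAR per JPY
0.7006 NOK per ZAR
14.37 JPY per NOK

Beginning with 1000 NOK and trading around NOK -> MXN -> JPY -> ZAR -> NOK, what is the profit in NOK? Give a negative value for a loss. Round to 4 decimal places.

8.3811

1000 NOK × 1.475 = 1475 MXN
1475 MXN × 10.09 = 14882.75 JPY
14882.75 JPY × 0.09671 = 1439.3107525 ZAR
1439.3107525 ZAR × 0.7006 = 1008.3811132015 NOK
Net change: 1008.3811132015 − 1000 = 8.3811132015 NOK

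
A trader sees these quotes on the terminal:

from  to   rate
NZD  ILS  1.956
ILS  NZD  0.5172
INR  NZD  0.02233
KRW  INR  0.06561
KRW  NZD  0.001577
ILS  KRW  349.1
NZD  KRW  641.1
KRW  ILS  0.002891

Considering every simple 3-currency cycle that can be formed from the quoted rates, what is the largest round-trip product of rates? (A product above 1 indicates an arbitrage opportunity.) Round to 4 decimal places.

ILS→KRW→NZD→ILS: 349.1 × 0.001577 × 1.956 = 1.07684
ILS→NZD→KRW→ILS: 0.5172 × 641.1 × 0.002891 = 0.95859
INR→NZD→KRW→INR: 0.02233 × 641.1 × 0.06561 = 0.93926
Maximum is ILS→KRW→NZD→ILS at 1.0768; arbitrage exists.

1.0768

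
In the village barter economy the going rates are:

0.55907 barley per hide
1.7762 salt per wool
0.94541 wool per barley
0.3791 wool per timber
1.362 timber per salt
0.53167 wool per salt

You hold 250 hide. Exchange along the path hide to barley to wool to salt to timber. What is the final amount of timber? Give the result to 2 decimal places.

250 hide × 0.55907 = 139.7675 barley
139.7675 barley × 0.94541 = 132.137592175 wool
132.137592175 wool × 1.7762 = 234.702791221235 salt
234.702791221235 salt × 1.362 = 319.66520164332207 timber

319.67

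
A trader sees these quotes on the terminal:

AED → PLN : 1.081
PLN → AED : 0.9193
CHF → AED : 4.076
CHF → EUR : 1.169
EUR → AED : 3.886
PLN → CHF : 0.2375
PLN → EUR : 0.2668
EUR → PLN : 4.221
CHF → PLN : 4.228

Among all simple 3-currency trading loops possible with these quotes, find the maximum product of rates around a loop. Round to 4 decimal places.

PLN→CHF→EUR→PLN: 0.2375 × 1.169 × 4.221 = 1.17191
PLN→EUR→AED→PLN: 0.2668 × 3.886 × 1.081 = 1.12076
PLN→CHF→AED→PLN: 0.2375 × 4.076 × 1.081 = 1.04646
Maximum is PLN→CHF→EUR→PLN at 1.1719; arbitrage exists.

1.1719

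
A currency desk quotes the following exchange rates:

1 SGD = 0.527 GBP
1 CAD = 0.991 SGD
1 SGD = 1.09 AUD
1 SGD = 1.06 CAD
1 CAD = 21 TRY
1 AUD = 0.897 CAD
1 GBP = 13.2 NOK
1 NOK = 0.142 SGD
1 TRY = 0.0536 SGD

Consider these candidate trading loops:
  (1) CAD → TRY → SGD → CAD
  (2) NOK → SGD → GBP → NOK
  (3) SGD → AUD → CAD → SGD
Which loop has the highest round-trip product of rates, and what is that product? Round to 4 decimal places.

1.1931

(1) 21 × 0.0536 × 1.06 = 1.19314
(2) 0.142 × 0.527 × 13.2 = 0.98781
(3) 1.09 × 0.897 × 0.991 = 0.96893
Highest is cycle (1) at 1.1931 (>1, arbitrage).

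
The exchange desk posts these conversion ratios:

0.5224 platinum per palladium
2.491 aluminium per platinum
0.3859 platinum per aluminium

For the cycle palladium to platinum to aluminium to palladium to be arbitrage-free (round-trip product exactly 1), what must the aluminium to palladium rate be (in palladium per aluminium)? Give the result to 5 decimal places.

Known legs of the cycle: 0.5224 × 2.491 = 1.3012984
For no arbitrage the full-cycle product must be 1, so the missing rate is 1 / 1.3012984 ≈ 0.7684633.

0.76846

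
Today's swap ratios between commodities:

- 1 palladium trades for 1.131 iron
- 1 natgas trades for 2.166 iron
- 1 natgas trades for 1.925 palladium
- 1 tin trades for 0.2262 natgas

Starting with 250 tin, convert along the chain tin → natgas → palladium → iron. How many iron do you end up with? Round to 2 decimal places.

123.12

250 tin × 0.2262 = 56.55 natgas
56.55 natgas × 1.925 = 108.85875 palladium
108.85875 palladium × 1.131 = 123.11924625 iron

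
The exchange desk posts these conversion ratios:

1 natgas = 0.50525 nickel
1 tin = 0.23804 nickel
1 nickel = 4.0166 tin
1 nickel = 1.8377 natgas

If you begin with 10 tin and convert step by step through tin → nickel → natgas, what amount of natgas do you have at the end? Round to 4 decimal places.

4.3745

10 tin × 0.23804 = 2.3804 nickel
2.3804 nickel × 1.8377 = 4.37446108 natgas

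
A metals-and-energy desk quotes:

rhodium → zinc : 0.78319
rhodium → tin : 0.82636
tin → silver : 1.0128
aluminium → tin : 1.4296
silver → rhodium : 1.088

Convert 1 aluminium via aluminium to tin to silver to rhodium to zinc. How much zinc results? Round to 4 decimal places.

1 aluminium × 1.4296 = 1.4296 tin
1.4296 tin × 1.0128 = 1.44789888 silver
1.44789888 silver × 1.088 = 1.57531398144 rhodium
1.57531398144 rhodium × 0.78319 = 1.2337701571239936 zinc

1.2338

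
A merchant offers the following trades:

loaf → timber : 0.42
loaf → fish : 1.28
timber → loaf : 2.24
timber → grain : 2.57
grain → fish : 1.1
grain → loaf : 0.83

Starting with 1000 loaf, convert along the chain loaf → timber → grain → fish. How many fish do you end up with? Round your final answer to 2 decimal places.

1000 loaf × 0.42 = 420 timber
420 timber × 2.57 = 1079.4 grain
1079.4 grain × 1.1 = 1187.34 fish

1187.34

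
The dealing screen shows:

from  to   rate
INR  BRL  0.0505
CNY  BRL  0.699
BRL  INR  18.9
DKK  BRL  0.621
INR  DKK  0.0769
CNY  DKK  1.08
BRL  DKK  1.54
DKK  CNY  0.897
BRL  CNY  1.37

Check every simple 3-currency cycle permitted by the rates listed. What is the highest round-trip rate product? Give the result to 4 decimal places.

BRL→DKK→CNY→BRL: 1.54 × 0.897 × 0.699 = 0.96558
BRL→CNY→DKK→BRL: 1.37 × 1.08 × 0.621 = 0.91883
INR→DKK→BRL→INR: 0.0769 × 0.621 × 18.9 = 0.90257
Maximum is BRL→DKK→CNY→BRL at 0.9656; no arbitrage — every cycle loses value.

0.9656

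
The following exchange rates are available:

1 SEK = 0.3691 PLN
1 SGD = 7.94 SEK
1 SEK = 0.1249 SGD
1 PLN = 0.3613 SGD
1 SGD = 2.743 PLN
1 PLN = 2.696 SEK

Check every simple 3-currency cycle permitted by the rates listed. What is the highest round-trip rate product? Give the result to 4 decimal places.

1.0588

SGD→SEK→PLN→SGD: 7.94 × 0.3691 × 0.3613 = 1.05885
SGD→PLN→SEK→SGD: 2.743 × 2.696 × 0.1249 = 0.92365
Maximum is SGD→SEK→PLN→SGD at 1.0588; arbitrage exists.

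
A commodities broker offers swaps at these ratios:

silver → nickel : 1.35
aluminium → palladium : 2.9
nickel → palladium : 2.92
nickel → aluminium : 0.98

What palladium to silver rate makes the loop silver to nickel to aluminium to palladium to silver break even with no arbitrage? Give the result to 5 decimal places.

Known legs of the cycle: 1.35 × 0.98 × 2.9 = 3.8367
For no arbitrage the full-cycle product must be 1, so the missing rate is 1 / 3.8367 ≈ 0.2606407.

0.26064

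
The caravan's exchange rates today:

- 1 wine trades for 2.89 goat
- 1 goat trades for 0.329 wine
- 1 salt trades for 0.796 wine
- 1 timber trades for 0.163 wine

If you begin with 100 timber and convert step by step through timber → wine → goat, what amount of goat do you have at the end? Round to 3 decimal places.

47.107

100 timber × 0.163 = 16.3 wine
16.3 wine × 2.89 = 47.107 goat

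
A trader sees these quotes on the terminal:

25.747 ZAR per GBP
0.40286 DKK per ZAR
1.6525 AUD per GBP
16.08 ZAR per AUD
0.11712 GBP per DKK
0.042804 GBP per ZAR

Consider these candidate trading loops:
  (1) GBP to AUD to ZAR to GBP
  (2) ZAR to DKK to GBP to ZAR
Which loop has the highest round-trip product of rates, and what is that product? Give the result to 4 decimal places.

1.2148

(1) 1.6525 × 16.08 × 0.042804 = 1.13740
(2) 0.40286 × 0.11712 × 25.747 = 1.21482
Highest is cycle (2) at 1.2148 (>1, arbitrage).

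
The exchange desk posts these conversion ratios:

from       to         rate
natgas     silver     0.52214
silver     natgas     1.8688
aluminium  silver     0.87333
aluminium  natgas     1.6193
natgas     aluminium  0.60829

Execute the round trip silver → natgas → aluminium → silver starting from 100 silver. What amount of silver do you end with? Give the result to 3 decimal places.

99.278

100 silver × 1.8688 = 186.88 natgas
186.88 natgas × 0.60829 = 113.6772352 aluminium
113.6772352 aluminium × 0.87333 = 99.277739817216 silver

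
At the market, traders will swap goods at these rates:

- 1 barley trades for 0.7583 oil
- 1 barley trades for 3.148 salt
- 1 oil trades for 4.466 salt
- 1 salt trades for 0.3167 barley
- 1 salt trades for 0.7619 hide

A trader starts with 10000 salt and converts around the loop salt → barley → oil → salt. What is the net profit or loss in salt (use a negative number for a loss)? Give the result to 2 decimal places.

10000 salt × 0.3167 = 3167 barley
3167 barley × 0.7583 = 2401.5361 oil
2401.5361 oil × 4.466 = 10725.2602226 salt
Net change: 10725.2602226 − 10000 = 725.2602226 salt

725.26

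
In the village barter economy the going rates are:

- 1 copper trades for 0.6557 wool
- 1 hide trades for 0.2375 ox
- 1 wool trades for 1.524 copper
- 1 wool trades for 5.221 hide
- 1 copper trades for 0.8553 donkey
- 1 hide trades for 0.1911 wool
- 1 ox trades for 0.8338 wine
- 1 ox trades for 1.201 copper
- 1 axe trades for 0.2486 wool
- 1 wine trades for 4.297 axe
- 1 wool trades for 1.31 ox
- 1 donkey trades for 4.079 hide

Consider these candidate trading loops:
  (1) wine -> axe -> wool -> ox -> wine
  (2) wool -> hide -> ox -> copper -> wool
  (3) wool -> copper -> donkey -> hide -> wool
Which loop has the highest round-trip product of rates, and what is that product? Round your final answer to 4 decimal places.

(1) 4.297 × 0.2486 × 1.31 × 0.8338 = 1.16681
(2) 5.221 × 0.2375 × 1.201 × 0.6557 = 0.97648
(3) 1.524 × 0.8553 × 4.079 × 0.1911 = 1.01606
Highest is cycle (1) at 1.1668 (>1, arbitrage).

1.1668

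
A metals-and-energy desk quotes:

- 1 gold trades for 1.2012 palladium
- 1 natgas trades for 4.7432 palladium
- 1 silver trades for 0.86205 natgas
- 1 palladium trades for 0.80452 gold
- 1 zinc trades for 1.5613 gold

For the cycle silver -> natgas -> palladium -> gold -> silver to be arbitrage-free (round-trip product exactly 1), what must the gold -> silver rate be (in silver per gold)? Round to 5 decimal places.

0.30399

Known legs of the cycle: 0.86205 × 4.7432 × 0.80452 = 3.2895821655312
For no arbitrage the full-cycle product must be 1, so the missing rate is 1 / 3.2895821655312 ≈ 0.3039900.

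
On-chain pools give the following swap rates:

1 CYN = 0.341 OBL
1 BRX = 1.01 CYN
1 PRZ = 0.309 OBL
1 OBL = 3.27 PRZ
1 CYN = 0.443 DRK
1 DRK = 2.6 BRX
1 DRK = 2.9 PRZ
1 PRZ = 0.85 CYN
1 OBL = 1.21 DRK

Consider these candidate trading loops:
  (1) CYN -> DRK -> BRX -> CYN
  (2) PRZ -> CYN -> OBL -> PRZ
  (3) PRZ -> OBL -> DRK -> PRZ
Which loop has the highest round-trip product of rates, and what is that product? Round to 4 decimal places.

(1) 0.443 × 2.6 × 1.01 = 1.16332
(2) 0.85 × 0.341 × 3.27 = 0.94781
(3) 0.309 × 1.21 × 2.9 = 1.08428
Highest is cycle (1) at 1.1633 (>1, arbitrage).

1.1633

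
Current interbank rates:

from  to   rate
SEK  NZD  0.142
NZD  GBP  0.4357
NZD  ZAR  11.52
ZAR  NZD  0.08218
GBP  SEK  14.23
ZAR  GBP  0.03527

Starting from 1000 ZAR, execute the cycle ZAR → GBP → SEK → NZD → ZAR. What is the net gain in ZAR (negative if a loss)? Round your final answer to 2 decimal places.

-178.98

1000 ZAR × 0.03527 = 35.27 GBP
35.27 GBP × 14.23 = 501.8921 SEK
501.8921 SEK × 0.142 = 71.2686782 NZD
71.2686782 NZD × 11.52 = 821.015172864 ZAR
Net change: 821.015172864 − 1000 = -178.984827136 ZAR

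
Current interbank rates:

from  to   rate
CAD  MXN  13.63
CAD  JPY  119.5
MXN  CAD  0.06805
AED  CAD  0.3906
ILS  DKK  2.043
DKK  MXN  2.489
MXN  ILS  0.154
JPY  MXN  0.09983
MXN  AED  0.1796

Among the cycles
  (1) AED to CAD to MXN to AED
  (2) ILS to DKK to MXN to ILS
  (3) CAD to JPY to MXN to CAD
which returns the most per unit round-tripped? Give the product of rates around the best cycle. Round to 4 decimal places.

0.9562

(1) 0.3906 × 13.63 × 0.1796 = 0.95617
(2) 2.043 × 2.489 × 0.154 = 0.78309
(3) 119.5 × 0.09983 × 0.06805 = 0.81182
Highest is cycle (1) at 0.9562 (≤1, no arbitrage).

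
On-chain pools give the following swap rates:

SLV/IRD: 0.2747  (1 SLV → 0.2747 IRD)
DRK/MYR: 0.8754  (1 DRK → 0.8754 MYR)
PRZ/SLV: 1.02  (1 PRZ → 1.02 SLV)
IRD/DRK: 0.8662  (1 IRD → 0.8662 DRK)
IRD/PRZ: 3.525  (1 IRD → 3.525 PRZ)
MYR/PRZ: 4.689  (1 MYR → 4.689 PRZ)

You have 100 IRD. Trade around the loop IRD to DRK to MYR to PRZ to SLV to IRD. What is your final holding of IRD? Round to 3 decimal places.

99.624

100 IRD × 0.8662 = 86.62 DRK
86.62 DRK × 0.8754 = 75.827148 MYR
75.827148 MYR × 4.689 = 355.553496972 PRZ
355.553496972 PRZ × 1.02 = 362.66456691144 SLV
362.66456691144 SLV × 0.2747 = 99.623956530572568 IRD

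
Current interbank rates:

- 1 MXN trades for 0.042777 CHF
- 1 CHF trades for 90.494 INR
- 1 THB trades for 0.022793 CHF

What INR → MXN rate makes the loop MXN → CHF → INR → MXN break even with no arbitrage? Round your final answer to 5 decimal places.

0.25833

Known legs of the cycle: 0.042777 × 90.494 = 3.871061838
For no arbitrage the full-cycle product must be 1, so the missing rate is 1 / 3.871061838 ≈ 0.2583271.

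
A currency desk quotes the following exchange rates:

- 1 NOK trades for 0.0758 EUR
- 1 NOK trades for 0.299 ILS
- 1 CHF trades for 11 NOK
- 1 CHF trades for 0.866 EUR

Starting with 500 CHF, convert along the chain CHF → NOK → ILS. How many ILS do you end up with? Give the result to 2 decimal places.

500 CHF × 11 = 5500 NOK
5500 NOK × 0.299 = 1644.5 ILS

1644.50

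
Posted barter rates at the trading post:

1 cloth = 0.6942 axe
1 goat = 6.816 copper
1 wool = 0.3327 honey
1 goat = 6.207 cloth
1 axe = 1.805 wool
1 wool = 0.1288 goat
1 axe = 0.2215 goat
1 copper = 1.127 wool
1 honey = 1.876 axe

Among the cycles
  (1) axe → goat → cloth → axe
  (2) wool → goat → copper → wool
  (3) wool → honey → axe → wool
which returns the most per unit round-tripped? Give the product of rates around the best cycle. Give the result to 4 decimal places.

1.1266

(1) 0.2215 × 6.207 × 0.6942 = 0.95442
(2) 0.1288 × 6.816 × 1.127 = 0.98939
(3) 0.3327 × 1.876 × 1.805 = 1.12658
Highest is cycle (3) at 1.1266 (>1, arbitrage).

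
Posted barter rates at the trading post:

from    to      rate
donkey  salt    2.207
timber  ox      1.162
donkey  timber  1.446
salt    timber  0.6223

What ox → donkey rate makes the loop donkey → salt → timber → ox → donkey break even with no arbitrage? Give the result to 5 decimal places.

0.62660

Known legs of the cycle: 2.207 × 0.6223 × 1.162 = 1.5959095082
For no arbitrage the full-cycle product must be 1, so the missing rate is 1 / 1.5959095082 ≈ 0.6266019.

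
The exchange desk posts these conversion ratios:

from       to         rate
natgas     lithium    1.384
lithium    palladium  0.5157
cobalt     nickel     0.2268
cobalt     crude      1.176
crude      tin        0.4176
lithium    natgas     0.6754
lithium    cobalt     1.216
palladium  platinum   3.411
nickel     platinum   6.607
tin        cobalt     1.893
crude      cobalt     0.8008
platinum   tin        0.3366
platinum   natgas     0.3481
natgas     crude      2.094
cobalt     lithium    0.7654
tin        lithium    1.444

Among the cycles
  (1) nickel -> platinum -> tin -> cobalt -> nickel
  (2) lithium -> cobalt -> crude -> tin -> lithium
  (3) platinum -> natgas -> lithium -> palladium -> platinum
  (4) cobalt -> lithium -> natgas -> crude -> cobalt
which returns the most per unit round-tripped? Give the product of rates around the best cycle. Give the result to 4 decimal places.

(1) 6.607 × 0.3366 × 1.893 × 0.2268 = 0.95480
(2) 1.216 × 1.176 × 0.4176 × 1.444 = 0.86232
(3) 0.3481 × 1.384 × 0.5157 × 3.411 = 0.84746
(4) 0.7654 × 0.6754 × 2.094 × 0.8008 = 0.86686
Highest is cycle (1) at 0.9548 (≤1, no arbitrage).

0.9548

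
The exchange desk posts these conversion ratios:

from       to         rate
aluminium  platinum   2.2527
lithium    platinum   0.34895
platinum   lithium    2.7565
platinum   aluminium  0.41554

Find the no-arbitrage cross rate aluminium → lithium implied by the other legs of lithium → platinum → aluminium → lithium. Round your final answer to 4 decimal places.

Known legs of the cycle: 0.34895 × 0.41554 = 0.145002683
For no arbitrage the full-cycle product must be 1, so the missing rate is 1 / 0.145002683 ≈ 6.896424.

6.8964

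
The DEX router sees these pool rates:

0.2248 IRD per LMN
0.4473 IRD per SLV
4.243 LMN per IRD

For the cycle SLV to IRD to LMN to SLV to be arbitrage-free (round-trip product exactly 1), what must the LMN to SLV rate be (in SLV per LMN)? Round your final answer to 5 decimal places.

0.52690

Known legs of the cycle: 0.4473 × 4.243 = 1.8978939
For no arbitrage the full-cycle product must be 1, so the missing rate is 1 / 1.8978939 ≈ 0.5268998.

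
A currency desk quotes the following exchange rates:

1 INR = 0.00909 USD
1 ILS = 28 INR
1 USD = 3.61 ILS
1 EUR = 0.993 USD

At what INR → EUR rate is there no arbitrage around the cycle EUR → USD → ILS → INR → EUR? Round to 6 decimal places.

Known legs of the cycle: 0.993 × 3.61 × 28 = 100.37244
For no arbitrage the full-cycle product must be 1, so the missing rate is 1 / 100.37244 ≈ 0.00996289.

0.009963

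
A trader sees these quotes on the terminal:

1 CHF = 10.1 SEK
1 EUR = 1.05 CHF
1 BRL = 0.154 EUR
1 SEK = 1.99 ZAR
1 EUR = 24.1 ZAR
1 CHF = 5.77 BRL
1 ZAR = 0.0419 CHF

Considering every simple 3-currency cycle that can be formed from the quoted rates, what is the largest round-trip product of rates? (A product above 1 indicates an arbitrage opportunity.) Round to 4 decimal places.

0.9330

EUR→CHF→BRL→EUR: 1.05 × 5.77 × 0.154 = 0.93301
SEK→ZAR→CHF→SEK: 1.99 × 0.0419 × 10.1 = 0.84215
Maximum is EUR→CHF→BRL→EUR at 0.9330; no arbitrage — every cycle loses value.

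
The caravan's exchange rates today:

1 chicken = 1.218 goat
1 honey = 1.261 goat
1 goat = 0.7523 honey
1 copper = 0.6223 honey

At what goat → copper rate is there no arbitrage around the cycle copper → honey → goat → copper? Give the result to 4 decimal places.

1.2743

Known legs of the cycle: 0.6223 × 1.261 = 0.7847203
For no arbitrage the full-cycle product must be 1, so the missing rate is 1 / 0.7847203 ≈ 1.274339.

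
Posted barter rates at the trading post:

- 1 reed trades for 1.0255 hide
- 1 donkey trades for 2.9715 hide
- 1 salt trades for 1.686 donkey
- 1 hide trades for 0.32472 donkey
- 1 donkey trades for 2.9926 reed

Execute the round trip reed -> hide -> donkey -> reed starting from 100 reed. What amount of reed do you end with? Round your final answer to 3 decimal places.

99.654

100 reed × 1.0255 = 102.55 hide
102.55 hide × 0.32472 = 33.300036 donkey
33.300036 donkey × 2.9926 = 99.6536877336 reed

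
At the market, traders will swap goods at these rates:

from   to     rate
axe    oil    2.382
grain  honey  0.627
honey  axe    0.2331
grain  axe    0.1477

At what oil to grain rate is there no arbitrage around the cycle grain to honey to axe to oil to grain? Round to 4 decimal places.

Known legs of the cycle: 0.627 × 0.2331 × 2.382 = 0.3481381134
For no arbitrage the full-cycle product must be 1, so the missing rate is 1 / 0.3481381134 ≈ 2.872423.

2.8724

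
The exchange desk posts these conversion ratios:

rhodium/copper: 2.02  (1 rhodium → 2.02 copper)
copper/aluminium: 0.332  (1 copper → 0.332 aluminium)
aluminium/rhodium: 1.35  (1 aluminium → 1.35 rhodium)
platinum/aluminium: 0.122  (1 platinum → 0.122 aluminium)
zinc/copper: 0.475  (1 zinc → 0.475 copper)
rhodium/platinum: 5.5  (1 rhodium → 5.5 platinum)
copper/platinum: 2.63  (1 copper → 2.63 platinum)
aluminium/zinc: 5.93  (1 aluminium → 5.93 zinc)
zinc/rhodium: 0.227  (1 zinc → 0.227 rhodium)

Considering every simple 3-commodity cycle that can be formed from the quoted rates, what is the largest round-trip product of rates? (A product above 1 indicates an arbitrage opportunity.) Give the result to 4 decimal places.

0.9352

copper→aluminium→zinc→copper: 0.332 × 5.93 × 0.475 = 0.93516
platinum→aluminium→rhodium→platinum: 0.122 × 1.35 × 5.5 = 0.90585
copper→aluminium→rhodium→copper: 0.332 × 1.35 × 2.02 = 0.90536
Maximum is copper→aluminium→zinc→copper at 0.9352; no arbitrage — every cycle loses value.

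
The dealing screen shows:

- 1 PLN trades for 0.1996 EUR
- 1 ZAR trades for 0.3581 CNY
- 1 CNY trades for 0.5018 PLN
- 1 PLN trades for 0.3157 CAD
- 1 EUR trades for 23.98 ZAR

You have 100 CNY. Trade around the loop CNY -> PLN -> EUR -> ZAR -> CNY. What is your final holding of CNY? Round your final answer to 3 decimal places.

86.009

100 CNY × 0.5018 = 50.18 PLN
50.18 PLN × 0.1996 = 10.015928 EUR
10.015928 EUR × 23.98 = 240.18195344 ZAR
240.18195344 ZAR × 0.3581 = 86.009157526864 CNY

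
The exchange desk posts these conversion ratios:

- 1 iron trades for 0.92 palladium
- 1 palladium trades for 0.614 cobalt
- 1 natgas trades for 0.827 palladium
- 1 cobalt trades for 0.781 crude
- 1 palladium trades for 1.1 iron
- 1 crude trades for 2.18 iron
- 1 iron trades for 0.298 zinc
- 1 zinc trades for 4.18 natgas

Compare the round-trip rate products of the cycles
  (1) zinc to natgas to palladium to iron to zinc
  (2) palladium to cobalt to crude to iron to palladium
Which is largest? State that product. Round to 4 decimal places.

(1) 4.18 × 0.827 × 1.1 × 0.298 = 1.13316
(2) 0.614 × 0.781 × 2.18 × 0.92 = 0.96175
Highest is cycle (1) at 1.1332 (>1, arbitrage).

1.1332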